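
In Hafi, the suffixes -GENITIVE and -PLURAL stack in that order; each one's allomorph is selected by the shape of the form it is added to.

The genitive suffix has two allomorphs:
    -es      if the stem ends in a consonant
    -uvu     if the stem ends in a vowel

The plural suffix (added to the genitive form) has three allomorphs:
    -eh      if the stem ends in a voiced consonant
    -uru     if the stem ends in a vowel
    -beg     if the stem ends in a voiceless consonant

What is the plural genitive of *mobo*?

*mobo* — final sound /o/ (a vowel) → -uvu → *mobouvu*.
The final sound of the genitive form *mobouvu* is /u/, which is a vowel, so the plural suffix is -uru, giving *mobouvuuru*.

mobouvuuru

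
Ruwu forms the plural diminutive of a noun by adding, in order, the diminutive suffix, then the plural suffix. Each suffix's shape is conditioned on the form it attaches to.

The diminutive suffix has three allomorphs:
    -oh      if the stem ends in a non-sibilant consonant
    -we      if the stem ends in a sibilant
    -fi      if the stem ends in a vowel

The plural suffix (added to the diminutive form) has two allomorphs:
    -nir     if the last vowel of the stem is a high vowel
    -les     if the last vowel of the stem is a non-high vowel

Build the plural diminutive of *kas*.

kasweles

*kas* — final sound /s/ (a sibilant) → -we → *kaswe*.
The last vowel of the diminutive form *kaswe* is /e/, which is a non-high vowel, so the plural suffix is -les, giving *kasweles*.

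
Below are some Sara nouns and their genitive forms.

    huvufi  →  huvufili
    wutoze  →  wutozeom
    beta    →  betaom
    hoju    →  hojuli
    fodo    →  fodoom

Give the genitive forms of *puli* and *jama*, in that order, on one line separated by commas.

Looking at the last vowel of each stem: -li when the last vowel of the stem is a high vowel (*huvufi*, *hoju*); -om when the last vowel of the stem is a non-high vowel (*wutoze*, *beta*, *fodo*).
The last vowel of *puli* is /i/, which is a high vowel, so the suffix is -li, giving *pulili*.
Since the last vowel of *jama* is /a/ (a non-high vowel), it takes -om, giving *jamaom*.

pulili, jamaom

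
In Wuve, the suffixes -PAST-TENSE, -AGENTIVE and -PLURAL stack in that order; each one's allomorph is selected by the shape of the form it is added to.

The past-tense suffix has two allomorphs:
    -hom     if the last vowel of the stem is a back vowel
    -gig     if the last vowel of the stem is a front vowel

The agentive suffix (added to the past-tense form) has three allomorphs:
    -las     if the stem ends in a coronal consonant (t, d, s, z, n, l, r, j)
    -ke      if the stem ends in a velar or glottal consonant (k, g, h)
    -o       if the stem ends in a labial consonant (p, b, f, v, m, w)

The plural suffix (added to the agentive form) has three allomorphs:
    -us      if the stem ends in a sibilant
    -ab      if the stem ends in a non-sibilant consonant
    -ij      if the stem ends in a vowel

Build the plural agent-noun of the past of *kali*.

kaligigkeij

Since the last vowel of *kali* is /i/ (a front vowel), it takes -gig, giving *kaligig*.
Since the final consonant of the past-tense form *kaligig* is /g/ (velar/glottal), it takes -ke, giving *kaligigke*.
The final sound of the agentive form *kaligigke* is /e/, which is a vowel, so the plural suffix is -ij, giving *kaligigkeij*.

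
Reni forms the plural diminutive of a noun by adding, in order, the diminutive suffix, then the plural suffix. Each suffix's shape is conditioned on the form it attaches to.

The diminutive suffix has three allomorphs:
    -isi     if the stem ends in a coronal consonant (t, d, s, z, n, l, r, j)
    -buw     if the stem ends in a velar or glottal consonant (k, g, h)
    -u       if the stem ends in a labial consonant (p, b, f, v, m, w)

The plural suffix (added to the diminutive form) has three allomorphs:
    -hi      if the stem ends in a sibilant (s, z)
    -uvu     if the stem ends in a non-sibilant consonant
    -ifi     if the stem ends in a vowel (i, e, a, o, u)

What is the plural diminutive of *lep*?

lepuifi

*lep* — final consonant /p/ (labial) → -u → *lepu*.
The diminutive form *lepu* — final sound /u/ (a vowel) → -ifi → *lepuifi*.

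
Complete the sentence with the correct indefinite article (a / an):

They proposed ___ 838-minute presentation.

The indefinite article is chosen by the initial *sound* of the following word, not its spelling.
The number *838* is spoken "eight hundred …", beginning with /eɪt/ — a vowel sound.
So the article is *an*: They proposed an 838-minute presentation.

an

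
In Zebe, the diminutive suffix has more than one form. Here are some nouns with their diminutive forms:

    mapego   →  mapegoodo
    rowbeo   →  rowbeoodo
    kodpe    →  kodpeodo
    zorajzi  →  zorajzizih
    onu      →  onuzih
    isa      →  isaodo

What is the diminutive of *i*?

izih

The alternation tracks the last vowel of the stem — -zih when the last vowel of the stem is a high vowel (*zorajzi*, *onu*); -odo when the last vowel of the stem is a non-high vowel (*mapego*, *rowbeo*, *kodpe*, *isa*).
Since the last vowel of *i* is /i/ (a high vowel), it takes -zih, giving *izih*.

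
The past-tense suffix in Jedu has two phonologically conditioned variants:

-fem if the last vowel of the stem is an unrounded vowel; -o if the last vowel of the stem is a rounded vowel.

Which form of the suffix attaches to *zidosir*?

-fem

The last vowel of *zidosir* is /i/, which is an unrounded vowel, so the suffix is -fem.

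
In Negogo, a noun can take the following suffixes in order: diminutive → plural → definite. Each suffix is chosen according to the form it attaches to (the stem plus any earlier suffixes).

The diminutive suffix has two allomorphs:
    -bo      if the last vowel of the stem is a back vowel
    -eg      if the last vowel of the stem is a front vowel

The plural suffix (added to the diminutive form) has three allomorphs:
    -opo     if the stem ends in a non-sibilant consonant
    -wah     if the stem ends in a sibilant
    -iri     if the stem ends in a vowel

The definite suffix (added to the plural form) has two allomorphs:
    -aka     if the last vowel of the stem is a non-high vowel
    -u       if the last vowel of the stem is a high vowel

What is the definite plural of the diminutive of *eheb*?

*eheb*: last vowel = /e/, a front vowel → -eg → *ehebeg*.
Since the final sound of the diminutive form *ehebeg* is /g/ (a non-sibilant consonant), it takes -opo, giving *ehebegopo*.
The last vowel of the plural form *ehebegopo* is /o/, which is a non-high vowel, so the definite suffix is -aka, giving *ehebegopoaka*.

ehebegopoaka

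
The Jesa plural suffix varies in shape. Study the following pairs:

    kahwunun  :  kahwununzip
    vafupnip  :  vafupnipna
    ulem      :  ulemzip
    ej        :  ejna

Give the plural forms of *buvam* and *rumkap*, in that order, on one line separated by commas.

Looking at the final consonant of each stem: -zip when the stem ends in a nasal (*kahwunun*, *ulem*); -na when the stem ends in a non-nasal consonant (*vafupnip*, *ej*).
Since the final consonant of *buvam* is /m/ (a nasal), it takes -zip, giving *buvamzip*.
The final consonant of *rumkap* is /p/, which is non-nasal, so the suffix is -na, giving *rumkapna*.

buvamzip, rumkapna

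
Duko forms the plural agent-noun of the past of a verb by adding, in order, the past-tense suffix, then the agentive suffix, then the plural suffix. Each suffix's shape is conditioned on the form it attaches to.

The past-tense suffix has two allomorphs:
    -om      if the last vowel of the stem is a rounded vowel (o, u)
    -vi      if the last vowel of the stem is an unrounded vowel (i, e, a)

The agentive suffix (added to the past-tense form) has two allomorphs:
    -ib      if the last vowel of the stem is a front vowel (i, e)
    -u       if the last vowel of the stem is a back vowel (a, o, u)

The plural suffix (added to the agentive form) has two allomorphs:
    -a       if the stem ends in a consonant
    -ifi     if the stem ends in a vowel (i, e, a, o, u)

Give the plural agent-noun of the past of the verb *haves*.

Since the last vowel of *haves* is /e/ (an unrounded vowel), it takes -vi, giving *havesvi*.
The past-tense form *havesvi*: last vowel = /i/, a front vowel → -ib → *havesviib*.
The final sound of the agentive form *havesviib* is /b/, which is a consonant, so the plural suffix is -a, giving *havesviiba*.

havesviiba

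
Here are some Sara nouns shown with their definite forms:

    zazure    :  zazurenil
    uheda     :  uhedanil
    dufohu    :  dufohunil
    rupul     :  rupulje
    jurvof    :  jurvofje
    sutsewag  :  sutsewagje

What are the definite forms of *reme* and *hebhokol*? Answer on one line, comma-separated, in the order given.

remenil, hebhokolje

The pattern is consonant vs. vowel: -je when the stem ends in a consonant (*rupul*, *jurvof*, *sutsewag*); -nil when the stem ends in a vowel (*zazure*, *uheda*, *dufohu*).
*reme*: final sound = /e/, a vowel → -nil → *remenil*.
Since the final sound of *hebhokol* is /l/ (a consonant), it takes -je, giving *hebhokolje*.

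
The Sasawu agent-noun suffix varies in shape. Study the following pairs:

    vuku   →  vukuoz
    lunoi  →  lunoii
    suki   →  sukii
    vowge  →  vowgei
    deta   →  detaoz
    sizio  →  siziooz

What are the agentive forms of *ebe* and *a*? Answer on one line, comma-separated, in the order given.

ebei, aoz

The alternation tracks the last vowel of the stem — -i when the last vowel of the stem is a front vowel (*lunoi*, *suki*, *vowge*); -oz when the last vowel of the stem is a back vowel (*vuku*, *deta*, *sizio*).
Since the last vowel of *ebe* is /e/ (a front vowel), it takes -i, giving *ebei*.
Since the last vowel of *a* is /a/ (a back vowel), it takes -oz, giving *aoz*.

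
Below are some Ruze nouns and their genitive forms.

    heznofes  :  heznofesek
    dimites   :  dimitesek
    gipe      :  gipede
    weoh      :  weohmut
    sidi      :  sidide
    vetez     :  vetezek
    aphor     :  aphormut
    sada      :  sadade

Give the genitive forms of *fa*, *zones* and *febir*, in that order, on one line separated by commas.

The alternation tracks the final sound of the stem — -ek when the stem ends in a sibilant (*heznofes*, *dimites*, *vetez*); -mut when the stem ends in a non-sibilant consonant (*weoh*, *aphor*); -de when the stem ends in a vowel (*gipe*, *sidi*, *sada*).
Since the final sound of *fa* is /a/ (a vowel), it takes -de, giving *fade*.
Since the final sound of *zones* is /s/ (a sibilant), it takes -ek, giving *zonesek*.
*febir*: final sound = /r/, a non-sibilant consonant → -mut → *febirmut*.

fade, zonesek, febirmut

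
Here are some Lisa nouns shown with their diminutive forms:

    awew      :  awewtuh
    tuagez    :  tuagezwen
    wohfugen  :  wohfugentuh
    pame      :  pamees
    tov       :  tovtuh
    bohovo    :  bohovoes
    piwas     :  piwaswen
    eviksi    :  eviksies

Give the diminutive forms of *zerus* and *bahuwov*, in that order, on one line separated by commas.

zeruswen, bahuwovtuh

Looking at the final sound of each stem: -wen when the stem ends in a sibilant (*tuagez*, *piwas*); -tuh when the stem ends in a non-sibilant consonant (*awew*, *wohfugen*, *tov*); -es when the stem ends in a vowel (*pame*, *bohovo*, *eviksi*).
The final sound of *zerus* is /s/, which is a sibilant, so the suffix is -wen, giving *zeruswen*.
*bahuwov*: final sound = /v/, a non-sibilant consonant → -tuh → *bahuwovtuh*.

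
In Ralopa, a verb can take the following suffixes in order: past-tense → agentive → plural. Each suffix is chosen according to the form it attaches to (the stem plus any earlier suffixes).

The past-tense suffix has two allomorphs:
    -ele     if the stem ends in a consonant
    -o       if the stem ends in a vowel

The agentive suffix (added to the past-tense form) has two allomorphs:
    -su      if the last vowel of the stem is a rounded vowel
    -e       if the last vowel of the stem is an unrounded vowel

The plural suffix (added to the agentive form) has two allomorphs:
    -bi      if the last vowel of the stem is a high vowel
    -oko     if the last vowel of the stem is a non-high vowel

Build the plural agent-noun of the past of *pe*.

peosubi

*pe* — final sound /e/ (a vowel) → -o → *peo*.
The last vowel of the past-tense form *peo* is /o/, which is a rounded vowel, so the agentive suffix is -su, giving *peosu*.
Since the last vowel of the agentive form *peosu* is /u/ (a high vowel), it takes -bi, giving *peosubi*.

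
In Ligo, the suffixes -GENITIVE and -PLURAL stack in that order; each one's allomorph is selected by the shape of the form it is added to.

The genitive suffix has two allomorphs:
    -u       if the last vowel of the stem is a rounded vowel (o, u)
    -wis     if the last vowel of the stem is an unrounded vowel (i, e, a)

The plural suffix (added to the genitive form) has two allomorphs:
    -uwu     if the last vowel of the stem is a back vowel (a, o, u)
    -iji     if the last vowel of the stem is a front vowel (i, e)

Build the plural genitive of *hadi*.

hadiwisiji

*hadi*: last vowel = /i/, an unrounded vowel → -wis → *hadiwis*.
The genitive form *hadiwis*: last vowel = /i/, a front vowel → -iji → *hadiwisiji*.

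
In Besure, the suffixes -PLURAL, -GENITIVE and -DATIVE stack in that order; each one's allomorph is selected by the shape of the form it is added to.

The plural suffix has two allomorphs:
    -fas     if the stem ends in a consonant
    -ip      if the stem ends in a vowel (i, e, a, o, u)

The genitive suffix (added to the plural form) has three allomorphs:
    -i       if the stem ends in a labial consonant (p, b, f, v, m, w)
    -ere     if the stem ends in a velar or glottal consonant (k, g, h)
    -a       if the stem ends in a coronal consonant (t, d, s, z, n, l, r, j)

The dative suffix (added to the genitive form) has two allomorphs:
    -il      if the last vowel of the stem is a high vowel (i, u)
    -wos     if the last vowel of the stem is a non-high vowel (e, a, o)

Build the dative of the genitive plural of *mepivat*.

mepivatfasawos

*mepivat*: final sound = /t/, a consonant → -fas → *mepivatfas*.
The plural form *mepivatfas*: final consonant = /s/, coronal → -a → *mepivatfasa*.
The genitive form *mepivatfasa* — last vowel /a/ (a non-high vowel) → -wos → *mepivatfasawos*.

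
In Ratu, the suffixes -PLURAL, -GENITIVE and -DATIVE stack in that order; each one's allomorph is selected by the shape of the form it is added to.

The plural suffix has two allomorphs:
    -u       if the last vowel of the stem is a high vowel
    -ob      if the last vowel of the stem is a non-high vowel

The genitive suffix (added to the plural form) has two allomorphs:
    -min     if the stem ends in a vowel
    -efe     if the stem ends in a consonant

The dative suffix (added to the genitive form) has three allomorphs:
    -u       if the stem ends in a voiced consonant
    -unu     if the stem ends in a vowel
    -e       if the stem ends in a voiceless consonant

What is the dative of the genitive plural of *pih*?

pihuminu

*pih*: last vowel = /i/, a high vowel → -u → *pihu*.
The final sound of the plural form *pihu* is /u/, which is a vowel, so the genitive suffix is -min, giving *pihumin*.
Since the final sound of the genitive form *pihumin* is /n/ (a voiced consonant), it takes -u, giving *pihuminu*.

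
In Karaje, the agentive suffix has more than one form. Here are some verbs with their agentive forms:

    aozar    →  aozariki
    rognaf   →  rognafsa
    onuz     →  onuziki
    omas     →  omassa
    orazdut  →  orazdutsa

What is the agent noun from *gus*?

Looking at the final consonant of each stem: -sa when the stem ends in a voiceless consonant (*rognaf*, *omas*, *orazdut*); -iki when the stem ends in a voiced consonant (*aozar*, *onuz*).
The final consonant of *gus* is /s/, which is voiceless, so the suffix is -sa, giving *gussa*.

gussa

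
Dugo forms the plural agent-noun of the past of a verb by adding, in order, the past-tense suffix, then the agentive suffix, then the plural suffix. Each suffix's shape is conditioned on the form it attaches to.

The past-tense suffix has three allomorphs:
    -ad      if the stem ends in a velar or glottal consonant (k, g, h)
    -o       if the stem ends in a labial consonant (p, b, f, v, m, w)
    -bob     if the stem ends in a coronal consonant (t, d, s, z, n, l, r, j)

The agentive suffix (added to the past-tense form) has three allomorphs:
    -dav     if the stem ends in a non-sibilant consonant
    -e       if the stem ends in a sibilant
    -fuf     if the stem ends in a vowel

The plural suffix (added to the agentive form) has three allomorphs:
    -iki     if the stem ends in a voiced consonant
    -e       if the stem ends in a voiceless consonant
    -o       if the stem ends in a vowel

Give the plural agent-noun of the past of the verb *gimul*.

gimulbobdaviki

*gimul* — final consonant /l/ (coronal) → -bob → *gimulbob*.
Since the final sound of the past-tense form *gimulbob* is /b/ (a non-sibilant consonant), it takes -dav, giving *gimulbobdav*.
Since the final sound of the agentive form *gimulbobdav* is /v/ (a voiced consonant), it takes -iki, giving *gimulbobdaviki*.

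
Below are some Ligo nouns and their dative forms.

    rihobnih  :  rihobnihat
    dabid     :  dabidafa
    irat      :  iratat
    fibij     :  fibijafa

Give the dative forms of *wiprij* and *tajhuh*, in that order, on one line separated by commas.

wiprijafa, tajhuhat

The alternation tracks the final consonant of the stem — -at when the stem ends in a voiceless consonant (*rihobnih*, *irat*); -afa when the stem ends in a voiced consonant (*dabid*, *fibij*).
*wiprij*: final consonant = /j/, voiced → -afa → *wiprijafa*.
The final consonant of *tajhuh* is /h/, which is voiceless, so the suffix is -at, giving *tajhuhat*.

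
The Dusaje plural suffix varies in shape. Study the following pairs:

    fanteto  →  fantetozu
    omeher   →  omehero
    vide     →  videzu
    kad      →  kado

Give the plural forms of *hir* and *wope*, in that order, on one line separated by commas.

hiro, wopezu

The pattern is consonant vs. vowel: -o when the stem ends in a consonant (*omeher*, *kad*); -zu when the stem ends in a vowel (*fanteto*, *vide*).
*hir*: final sound = /r/, a consonant → -o → *hiro*.
The final sound of *wope* is /e/, which is a vowel, so the suffix is -zu, giving *wopezu*.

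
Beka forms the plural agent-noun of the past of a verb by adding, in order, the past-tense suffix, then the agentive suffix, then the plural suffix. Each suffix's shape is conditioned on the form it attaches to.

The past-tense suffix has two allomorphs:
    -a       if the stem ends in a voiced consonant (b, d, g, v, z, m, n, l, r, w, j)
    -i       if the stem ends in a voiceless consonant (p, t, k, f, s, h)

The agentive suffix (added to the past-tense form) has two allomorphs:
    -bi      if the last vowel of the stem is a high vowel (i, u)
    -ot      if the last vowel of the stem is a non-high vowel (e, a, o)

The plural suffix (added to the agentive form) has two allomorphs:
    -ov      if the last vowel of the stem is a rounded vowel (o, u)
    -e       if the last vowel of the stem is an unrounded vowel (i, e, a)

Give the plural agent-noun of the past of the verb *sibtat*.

sibtatibie

Since the final consonant of *sibtat* is /t/ (voiceless), it takes -i, giving *sibtati*.
Since the last vowel of the past-tense form *sibtati* is /i/ (a high vowel), it takes -bi, giving *sibtatibi*.
The agentive form *sibtatibi*: last vowel = /i/, an unrounded vowel → -e → *sibtatibie*.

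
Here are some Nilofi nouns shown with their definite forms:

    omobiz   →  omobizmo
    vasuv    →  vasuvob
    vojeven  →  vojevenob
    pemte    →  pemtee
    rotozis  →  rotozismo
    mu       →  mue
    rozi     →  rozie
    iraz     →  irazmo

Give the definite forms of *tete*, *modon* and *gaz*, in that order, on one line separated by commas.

Looking at the final sound of each stem: -mo when the stem ends in a sibilant (*omobiz*, *rotozis*, *iraz*); -ob when the stem ends in a non-sibilant consonant (*vasuv*, *vojeven*); -e when the stem ends in a vowel (*pemte*, *mu*, *rozi*).
Since the final sound of *tete* is /e/ (a vowel), it takes -e, giving *tetee*.
The final sound of *modon* is /n/, which is a non-sibilant consonant, so the suffix is -ob, giving *modonob*.
The final sound of *gaz* is /z/, which is a sibilant, so the suffix is -mo, giving *gazmo*.

tetee, modonob, gazmo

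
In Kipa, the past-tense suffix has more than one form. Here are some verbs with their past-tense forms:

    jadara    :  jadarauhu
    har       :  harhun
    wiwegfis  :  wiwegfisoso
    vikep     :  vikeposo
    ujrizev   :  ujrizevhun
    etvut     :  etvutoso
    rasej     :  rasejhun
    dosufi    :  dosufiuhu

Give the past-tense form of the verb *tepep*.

tepeposo

The pattern is voicing of the final sound: -oso when the stem ends in a voiceless consonant (*wiwegfis*, *vikep*, *etvut*); -hun when the stem ends in a voiced consonant (*har*, *ujrizev*, *rasej*); -uhu when the stem ends in a vowel (*jadara*, *dosufi*).
*tepep* — final sound /p/ (a voiceless consonant) → -oso → *tepeposo*.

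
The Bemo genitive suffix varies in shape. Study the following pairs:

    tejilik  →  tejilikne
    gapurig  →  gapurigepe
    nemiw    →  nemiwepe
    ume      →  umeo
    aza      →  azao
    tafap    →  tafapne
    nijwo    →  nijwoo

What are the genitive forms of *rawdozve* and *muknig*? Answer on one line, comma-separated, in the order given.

rawdozveo, muknigepe

Looking at the final sound of each stem: -ne when the stem ends in a voiceless consonant (*tejilik*, *tafap*); -epe when the stem ends in a voiced consonant (*gapurig*, *nemiw*); -o when the stem ends in a vowel (*ume*, *aza*, *nijwo*).
Since the final sound of *rawdozve* is /e/ (a vowel), it takes -o, giving *rawdozveo*.
Since the final sound of *muknig* is /g/ (a voiced consonant), it takes -epe, giving *muknigepe*.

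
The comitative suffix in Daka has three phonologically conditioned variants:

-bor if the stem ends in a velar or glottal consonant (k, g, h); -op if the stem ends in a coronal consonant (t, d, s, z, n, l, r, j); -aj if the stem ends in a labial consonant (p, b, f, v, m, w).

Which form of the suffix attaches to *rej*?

*rej*: final consonant = /j/, coronal → -op.

-op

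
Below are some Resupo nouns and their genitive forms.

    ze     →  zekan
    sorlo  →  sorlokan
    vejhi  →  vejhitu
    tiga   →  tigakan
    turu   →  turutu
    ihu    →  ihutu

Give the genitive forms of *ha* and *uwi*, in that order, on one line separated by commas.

hakan, uwitu

Looking at the last vowel of each stem: -tu when the last vowel of the stem is a high vowel (*vejhi*, *turu*, *ihu*); -kan when the last vowel of the stem is a non-high vowel (*ze*, *sorlo*, *tiga*).
*ha*: last vowel = /a/, a non-high vowel → -kan → *hakan*.
*uwi* — last vowel /i/ (a high vowel) → -tu → *uwitu*.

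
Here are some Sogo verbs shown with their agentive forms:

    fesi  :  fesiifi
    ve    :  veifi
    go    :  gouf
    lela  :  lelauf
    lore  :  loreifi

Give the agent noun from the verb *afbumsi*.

afbumsiifi

Looking at the last vowel of each stem: -ifi when the last vowel of the stem is a front vowel (*fesi*, *ve*, *lore*); -uf when the last vowel of the stem is a back vowel (*go*, *lela*).
The last vowel of *afbumsi* is /i/, which is a front vowel, so the suffix is -ifi, giving *afbumsiifi*.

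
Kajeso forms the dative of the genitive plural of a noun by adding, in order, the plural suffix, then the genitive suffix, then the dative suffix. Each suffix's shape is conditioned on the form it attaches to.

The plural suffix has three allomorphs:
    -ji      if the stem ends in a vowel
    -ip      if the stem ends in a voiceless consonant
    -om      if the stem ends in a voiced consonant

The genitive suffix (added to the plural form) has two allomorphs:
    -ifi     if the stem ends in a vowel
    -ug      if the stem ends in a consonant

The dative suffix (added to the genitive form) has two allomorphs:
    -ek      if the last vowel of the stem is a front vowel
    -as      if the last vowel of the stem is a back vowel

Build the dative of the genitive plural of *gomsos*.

gomsosipugas

Since the final sound of *gomsos* is /s/ (a voiceless consonant), it takes -ip, giving *gomsosip*.
The plural form *gomsosip* — final sound /p/ (a consonant) → -ug → *gomsosipug*.
The genitive form *gomsosipug*: last vowel = /u/, a back vowel → -as → *gomsosipugas*.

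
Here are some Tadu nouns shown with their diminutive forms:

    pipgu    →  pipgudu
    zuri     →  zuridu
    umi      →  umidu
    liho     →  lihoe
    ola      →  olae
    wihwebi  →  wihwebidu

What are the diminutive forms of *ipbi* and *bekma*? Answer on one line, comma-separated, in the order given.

Looking at the last vowel of each stem: -du when the last vowel of the stem is a high vowel (*pipgu*, *zuri*, *umi*, *wihwebi*); -e when the last vowel of the stem is a non-high vowel (*liho*, *ola*).
*ipbi* — last vowel /i/ (a high vowel) → -du → *ipbidu*.
The last vowel of *bekma* is /a/, which is a non-high vowel, so the suffix is -e, giving *bekmae*.

ipbidu, bekmae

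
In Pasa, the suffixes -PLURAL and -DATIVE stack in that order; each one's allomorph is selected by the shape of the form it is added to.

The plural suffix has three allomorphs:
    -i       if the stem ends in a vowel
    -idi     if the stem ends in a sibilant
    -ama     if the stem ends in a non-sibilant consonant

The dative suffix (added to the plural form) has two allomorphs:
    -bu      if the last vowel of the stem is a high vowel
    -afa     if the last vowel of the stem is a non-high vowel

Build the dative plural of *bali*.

baliibu

The final sound of *bali* is /i/, which is a vowel, so the plural suffix is -i, giving *balii*.
Since the last vowel of the plural form *balii* is /i/ (a high vowel), it takes -bu, giving *baliibu*.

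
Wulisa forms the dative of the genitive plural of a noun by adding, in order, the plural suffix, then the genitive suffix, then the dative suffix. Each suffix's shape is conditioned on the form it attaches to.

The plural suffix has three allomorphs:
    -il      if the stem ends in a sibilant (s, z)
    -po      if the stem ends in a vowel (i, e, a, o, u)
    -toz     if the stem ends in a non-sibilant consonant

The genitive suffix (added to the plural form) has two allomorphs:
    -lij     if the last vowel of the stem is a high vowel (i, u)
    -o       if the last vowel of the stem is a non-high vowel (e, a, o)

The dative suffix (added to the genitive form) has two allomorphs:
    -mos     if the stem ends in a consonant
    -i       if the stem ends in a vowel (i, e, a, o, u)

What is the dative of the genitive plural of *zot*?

*zot*: final sound = /t/, a non-sibilant consonant → -toz → *zottoz*.
The plural form *zottoz*: last vowel = /o/, a non-high vowel → -o → *zottozo*.
The genitive form *zottozo*: final sound = /o/, a vowel → -i → *zottozoi*.

zottozoi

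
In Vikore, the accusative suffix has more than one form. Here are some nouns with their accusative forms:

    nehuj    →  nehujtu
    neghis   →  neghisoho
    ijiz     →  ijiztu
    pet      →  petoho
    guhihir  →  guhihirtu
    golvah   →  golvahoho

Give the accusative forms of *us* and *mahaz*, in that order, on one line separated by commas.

usoho, mahaztu

The pattern is voicing of the final consonant: -oho when the stem ends in a voiceless consonant (*neghis*, *pet*, *golvah*); -tu when the stem ends in a voiced consonant (*nehuj*, *ijiz*, *guhihir*).
*us*: final consonant = /s/, voiceless → -oho → *usoho*.
*mahaz* — final consonant /z/ (voiced) → -tu → *mahaztu*.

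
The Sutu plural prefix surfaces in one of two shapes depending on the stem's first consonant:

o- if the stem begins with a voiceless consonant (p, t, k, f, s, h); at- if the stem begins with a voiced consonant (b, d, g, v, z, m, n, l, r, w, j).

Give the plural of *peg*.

Since the first consonant of *peg* is /p/ (voiceless), it takes o-, giving *opeg*.

opeg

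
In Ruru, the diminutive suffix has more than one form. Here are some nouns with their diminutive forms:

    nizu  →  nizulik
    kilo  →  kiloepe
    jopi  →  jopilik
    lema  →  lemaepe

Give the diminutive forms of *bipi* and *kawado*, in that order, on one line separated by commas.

The alternation tracks the last vowel of the stem — -lik when the last vowel of the stem is a high vowel (*nizu*, *jopi*); -epe when the last vowel of the stem is a non-high vowel (*kilo*, *lema*).
The last vowel of *bipi* is /i/, which is a high vowel, so the suffix is -lik, giving *bipilik*.
*kawado* — last vowel /o/ (a non-high vowel) → -epe → *kawadoepe*.

bipilik, kawadoepe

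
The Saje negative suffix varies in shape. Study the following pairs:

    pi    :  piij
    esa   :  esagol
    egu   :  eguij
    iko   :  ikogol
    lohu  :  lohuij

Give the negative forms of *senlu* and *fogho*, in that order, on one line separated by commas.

senluij, foghogol

The pattern is height harmony: -ij when the last vowel of the stem is a high vowel (*pi*, *egu*, *lohu*); -gol when the last vowel of the stem is a non-high vowel (*esa*, *iko*).
The last vowel of *senlu* is /u/, which is a high vowel, so the suffix is -ij, giving *senluij*.
Since the last vowel of *fogho* is /o/ (a non-high vowel), it takes -gol, giving *foghogol*.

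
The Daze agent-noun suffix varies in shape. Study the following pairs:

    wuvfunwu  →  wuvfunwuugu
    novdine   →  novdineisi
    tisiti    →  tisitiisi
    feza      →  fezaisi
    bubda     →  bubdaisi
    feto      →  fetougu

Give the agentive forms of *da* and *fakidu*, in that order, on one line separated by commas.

daisi, fakiduugu

Looking at the last vowel of each stem: -ugu when the last vowel of the stem is a rounded vowel (*wuvfunwu*, *feto*); -isi when the last vowel of the stem is an unrounded vowel (*novdine*, *tisiti*, *feza*, *bubda*).
*da* — last vowel /a/ (an unrounded vowel) → -isi → *daisi*.
*fakidu*: last vowel = /u/, a rounded vowel → -ugu → *fakiduugu*.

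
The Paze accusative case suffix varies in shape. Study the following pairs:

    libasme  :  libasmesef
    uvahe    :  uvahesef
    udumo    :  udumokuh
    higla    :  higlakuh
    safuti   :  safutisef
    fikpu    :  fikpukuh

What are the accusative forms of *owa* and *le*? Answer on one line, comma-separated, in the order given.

owakuh, lesef

The suffix is conditioned by the last vowel: -sef when the last vowel of the stem is a front vowel (*libasme*, *uvahe*, *safuti*); -kuh when the last vowel of the stem is a back vowel (*udumo*, *higla*, *fikpu*).
*owa* — last vowel /a/ (a back vowel) → -kuh → *owakuh*.
*le* — last vowel /e/ (a front vowel) → -sef → *lesef*.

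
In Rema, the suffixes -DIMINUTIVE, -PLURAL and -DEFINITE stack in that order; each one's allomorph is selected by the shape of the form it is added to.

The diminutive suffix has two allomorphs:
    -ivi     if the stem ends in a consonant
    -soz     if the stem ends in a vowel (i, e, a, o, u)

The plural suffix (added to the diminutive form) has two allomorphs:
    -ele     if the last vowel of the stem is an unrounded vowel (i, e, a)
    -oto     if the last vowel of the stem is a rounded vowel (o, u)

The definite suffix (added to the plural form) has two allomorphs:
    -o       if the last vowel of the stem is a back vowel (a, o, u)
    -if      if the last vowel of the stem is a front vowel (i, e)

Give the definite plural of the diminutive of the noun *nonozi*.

nonozisozotoo

The final sound of *nonozi* is /i/, which is a vowel, so the diminutive suffix is -soz, giving *nonozisoz*.
The last vowel of the diminutive form *nonozisoz* is /o/, which is a rounded vowel, so the plural suffix is -oto, giving *nonozisozoto*.
The plural form *nonozisozoto*: last vowel = /o/, a back vowel → -o → *nonozisozotoo*.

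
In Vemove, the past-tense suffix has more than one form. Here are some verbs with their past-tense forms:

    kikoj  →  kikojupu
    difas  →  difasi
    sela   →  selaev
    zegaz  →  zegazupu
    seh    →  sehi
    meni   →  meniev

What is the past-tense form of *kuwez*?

kuwezupu

The alternation tracks the final sound of the stem — -i when the stem ends in a voiceless consonant (*difas*, *seh*); -upu when the stem ends in a voiced consonant (*kikoj*, *zegaz*); -ev when the stem ends in a vowel (*sela*, *meni*).
*kuwez*: final sound = /z/, a voiced consonant → -upu → *kuwezupu*.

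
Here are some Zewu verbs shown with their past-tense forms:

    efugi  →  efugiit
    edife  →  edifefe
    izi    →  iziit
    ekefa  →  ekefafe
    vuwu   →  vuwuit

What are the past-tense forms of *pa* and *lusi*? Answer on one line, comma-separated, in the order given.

The pattern is height harmony: -it when the last vowel of the stem is a high vowel (*efugi*, *izi*, *vuwu*); -fe when the last vowel of the stem is a non-high vowel (*edife*, *ekefa*).
*pa*: last vowel = /a/, a non-high vowel → -fe → *pafe*.
The last vowel of *lusi* is /i/, which is a high vowel, so the suffix is -it, giving *lusiit*.

pafe, lusiit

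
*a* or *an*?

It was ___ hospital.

a

The indefinite article is chosen by the initial *sound* of the following word, not its spelling.
*hospital* begins with the sound /h/ (h is pronounced) — a consonant sound.
So the article is *a*: It was a hospital.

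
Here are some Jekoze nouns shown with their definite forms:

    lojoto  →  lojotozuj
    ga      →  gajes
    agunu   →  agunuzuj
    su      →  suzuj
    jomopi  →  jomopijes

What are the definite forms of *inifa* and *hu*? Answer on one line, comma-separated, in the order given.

The pattern is rounding harmony: -zuj when the last vowel of the stem is a rounded vowel (*lojoto*, *agunu*, *su*); -jes when the last vowel of the stem is an unrounded vowel (*ga*, *jomopi*).
*inifa*: last vowel = /a/, an unrounded vowel → -jes → *inifajes*.
*hu* — last vowel /u/ (a rounded vowel) → -zuj → *huzuj*.

inifajes, huzuj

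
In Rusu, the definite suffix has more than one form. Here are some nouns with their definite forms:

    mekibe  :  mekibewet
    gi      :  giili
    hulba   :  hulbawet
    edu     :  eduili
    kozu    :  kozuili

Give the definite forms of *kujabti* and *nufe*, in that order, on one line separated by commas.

kujabtiili, nufewet

The pattern is height harmony: -ili when the last vowel of the stem is a high vowel (*gi*, *edu*, *kozu*); -wet when the last vowel of the stem is a non-high vowel (*mekibe*, *hulba*).
*kujabti*: last vowel = /i/, a high vowel → -ili → *kujabtiili*.
*nufe* — last vowel /e/ (a non-high vowel) → -wet → *nufewet*.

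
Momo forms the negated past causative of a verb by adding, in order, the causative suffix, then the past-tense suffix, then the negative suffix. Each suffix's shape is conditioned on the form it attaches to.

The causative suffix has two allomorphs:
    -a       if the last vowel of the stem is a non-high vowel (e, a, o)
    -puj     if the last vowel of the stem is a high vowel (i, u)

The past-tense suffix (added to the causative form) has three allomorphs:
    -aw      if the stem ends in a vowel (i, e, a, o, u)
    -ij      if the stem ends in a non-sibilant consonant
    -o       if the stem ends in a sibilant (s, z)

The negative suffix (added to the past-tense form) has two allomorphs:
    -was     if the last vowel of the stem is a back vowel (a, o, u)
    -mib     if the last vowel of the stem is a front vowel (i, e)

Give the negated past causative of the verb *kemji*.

kemjipujijmib

Since the last vowel of *kemji* is /i/ (a high vowel), it takes -puj, giving *kemjipuj*.
The causative form *kemjipuj*: final sound = /j/, a non-sibilant consonant → -ij → *kemjipujij*.
The last vowel of the past-tense form *kemjipujij* is /i/, which is a front vowel, so the negative suffix is -mib, giving *kemjipujijmib*.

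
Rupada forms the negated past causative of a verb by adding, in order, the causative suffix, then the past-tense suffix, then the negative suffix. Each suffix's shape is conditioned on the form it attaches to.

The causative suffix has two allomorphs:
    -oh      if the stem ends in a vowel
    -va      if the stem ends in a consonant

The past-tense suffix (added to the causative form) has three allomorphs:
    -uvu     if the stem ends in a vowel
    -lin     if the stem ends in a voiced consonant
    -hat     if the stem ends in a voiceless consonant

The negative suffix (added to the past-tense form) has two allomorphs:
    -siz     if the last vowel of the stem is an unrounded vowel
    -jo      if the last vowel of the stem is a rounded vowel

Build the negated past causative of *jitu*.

jituohhatsiz

*jitu* — final sound /u/ (a vowel) → -oh → *jituoh*.
The final sound of the causative form *jituoh* is /h/, which is a voiceless consonant, so the past-tense suffix is -hat, giving *jituohhat*.
The past-tense form *jituohhat*: last vowel = /a/, an unrounded vowel → -siz → *jituohhatsiz*.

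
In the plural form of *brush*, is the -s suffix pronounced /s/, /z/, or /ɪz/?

The stem *brush* ends in a sibilant (/s, z, ʃ, ʒ, tʃ, dʒ/).
The plural suffix surfaces as /ɪz/ after sibilants, /s/ after other voiceless consonants, and /z/ after other voiced sounds.
So the plural -s on *brush* is pronounced /ɪz/.

/ɪz/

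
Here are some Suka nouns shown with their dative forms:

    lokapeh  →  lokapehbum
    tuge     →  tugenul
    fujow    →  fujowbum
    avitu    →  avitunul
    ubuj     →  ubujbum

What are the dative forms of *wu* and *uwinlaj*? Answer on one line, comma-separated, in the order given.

The alternation tracks the final sound of the stem — -bum when the stem ends in a consonant (*lokapeh*, *fujow*, *ubuj*); -nul when the stem ends in a vowel (*tuge*, *avitu*).
*wu* — final sound /u/ (a vowel) → -nul → *wunul*.
Since the final sound of *uwinlaj* is /j/ (a consonant), it takes -bum, giving *uwinlajbum*.

wunul, uwinlajbum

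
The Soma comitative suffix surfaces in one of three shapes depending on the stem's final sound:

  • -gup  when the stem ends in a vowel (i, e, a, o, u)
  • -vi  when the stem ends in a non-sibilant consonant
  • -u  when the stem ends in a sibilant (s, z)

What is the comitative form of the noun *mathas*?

*mathas*: final sound = /s/, a sibilant → -u → *mathasu*.

mathasu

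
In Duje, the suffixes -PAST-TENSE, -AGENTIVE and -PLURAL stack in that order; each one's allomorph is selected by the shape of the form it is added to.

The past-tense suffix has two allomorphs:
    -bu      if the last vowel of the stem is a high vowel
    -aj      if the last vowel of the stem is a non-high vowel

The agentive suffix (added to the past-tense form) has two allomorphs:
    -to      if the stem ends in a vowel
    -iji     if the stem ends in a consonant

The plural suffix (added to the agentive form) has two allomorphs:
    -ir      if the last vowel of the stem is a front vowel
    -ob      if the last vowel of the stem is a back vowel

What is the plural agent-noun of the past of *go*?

goajijiir

*go*: last vowel = /o/, a non-high vowel → -aj → *goaj*.
The past-tense form *goaj*: final sound = /j/, a consonant → -iji → *goajiji*.
Since the last vowel of the agentive form *goajiji* is /i/ (a front vowel), it takes -ir, giving *goajijiir*.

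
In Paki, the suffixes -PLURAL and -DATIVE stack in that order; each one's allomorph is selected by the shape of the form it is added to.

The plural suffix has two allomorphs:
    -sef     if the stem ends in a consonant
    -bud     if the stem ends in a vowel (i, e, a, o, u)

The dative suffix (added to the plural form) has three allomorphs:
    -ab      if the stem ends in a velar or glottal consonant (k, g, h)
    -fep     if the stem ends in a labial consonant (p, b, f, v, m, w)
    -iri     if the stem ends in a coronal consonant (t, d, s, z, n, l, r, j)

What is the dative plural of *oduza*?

*oduza*: final sound = /a/, a vowel → -bud → *oduzabud*.
Since the final consonant of the plural form *oduzabud* is /d/ (coronal), it takes -iri, giving *oduzabudiri*.

oduzabudiri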